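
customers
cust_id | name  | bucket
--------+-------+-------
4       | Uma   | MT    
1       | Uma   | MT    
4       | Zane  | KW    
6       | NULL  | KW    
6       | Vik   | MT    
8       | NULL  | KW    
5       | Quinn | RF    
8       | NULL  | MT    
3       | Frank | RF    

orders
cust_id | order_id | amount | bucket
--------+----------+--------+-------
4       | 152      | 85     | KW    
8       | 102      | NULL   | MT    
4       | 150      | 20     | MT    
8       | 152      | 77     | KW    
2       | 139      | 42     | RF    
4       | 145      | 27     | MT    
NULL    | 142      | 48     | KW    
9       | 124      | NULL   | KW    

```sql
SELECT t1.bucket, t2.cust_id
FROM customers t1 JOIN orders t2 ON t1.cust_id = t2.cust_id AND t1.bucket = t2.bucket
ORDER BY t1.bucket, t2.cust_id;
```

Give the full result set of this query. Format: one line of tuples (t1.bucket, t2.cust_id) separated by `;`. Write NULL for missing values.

INNER JOIN keeps only pairs where the ON condition holds.
Matching on t1.cust_id = t2.cust_id AND t1.bucket = t2.bucket. A NULL in a compared column never satisfies the condition.
Matched pairs: 5.

(KW, 4); (KW, 8); (MT, 4); (MT, 4); (MT, 8)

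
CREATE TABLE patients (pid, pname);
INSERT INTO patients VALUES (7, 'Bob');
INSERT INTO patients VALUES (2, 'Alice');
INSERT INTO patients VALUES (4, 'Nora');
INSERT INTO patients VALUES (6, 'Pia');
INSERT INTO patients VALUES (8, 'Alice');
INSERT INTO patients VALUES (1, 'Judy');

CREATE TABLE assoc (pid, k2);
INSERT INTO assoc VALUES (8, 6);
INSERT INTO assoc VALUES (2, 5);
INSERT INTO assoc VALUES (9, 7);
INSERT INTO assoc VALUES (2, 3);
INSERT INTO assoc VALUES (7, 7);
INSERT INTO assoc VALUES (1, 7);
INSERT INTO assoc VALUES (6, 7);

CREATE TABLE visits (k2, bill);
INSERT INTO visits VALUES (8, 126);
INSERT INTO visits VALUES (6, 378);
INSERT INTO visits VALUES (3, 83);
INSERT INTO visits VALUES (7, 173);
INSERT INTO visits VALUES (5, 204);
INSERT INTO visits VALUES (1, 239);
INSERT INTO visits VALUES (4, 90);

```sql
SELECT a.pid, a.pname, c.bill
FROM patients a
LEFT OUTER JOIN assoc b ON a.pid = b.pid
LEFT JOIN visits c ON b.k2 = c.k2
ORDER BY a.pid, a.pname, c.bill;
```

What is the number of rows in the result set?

Joins associate left-to-right: patients LEFT JOIN assoc on pid gives 7 intermediate row(s).
Then LEFT JOIN `visits c` on k2: each of those 7 rows is kept; rows whose b.k2 has no match in c get NULL for c's columns.
Result: 7 row(s).

7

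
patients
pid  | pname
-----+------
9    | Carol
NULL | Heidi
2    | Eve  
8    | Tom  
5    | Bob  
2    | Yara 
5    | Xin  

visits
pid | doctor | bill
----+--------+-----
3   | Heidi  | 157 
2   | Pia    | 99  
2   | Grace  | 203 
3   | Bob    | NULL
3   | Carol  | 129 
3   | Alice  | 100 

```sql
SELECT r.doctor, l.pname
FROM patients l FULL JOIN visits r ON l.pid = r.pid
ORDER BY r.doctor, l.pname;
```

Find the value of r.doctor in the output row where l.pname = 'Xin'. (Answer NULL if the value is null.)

FULL OUTER JOIN keeps every row from both sides; unmatched rows get NULL for the other side's columns.
Matching on l.pid = r.pid. A NULL in a compared column never satisfies the condition.
Matched pairs: 4; unmatched l rows kept: 5; unmatched r rows kept: 4.

NULL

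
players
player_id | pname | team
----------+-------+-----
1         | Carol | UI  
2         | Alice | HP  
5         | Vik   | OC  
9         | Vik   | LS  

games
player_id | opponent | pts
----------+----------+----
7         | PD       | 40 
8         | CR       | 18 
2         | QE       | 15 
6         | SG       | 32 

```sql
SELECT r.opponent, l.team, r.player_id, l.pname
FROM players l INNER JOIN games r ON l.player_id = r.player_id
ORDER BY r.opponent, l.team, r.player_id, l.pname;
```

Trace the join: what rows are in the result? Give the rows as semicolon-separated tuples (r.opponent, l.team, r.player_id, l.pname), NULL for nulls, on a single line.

(QE, HP, 2, Alice)

INNER JOIN keeps only pairs where the ON condition holds.
Matching on l.player_id = r.player_id.
- l[0] player_id=1 → no match; dropped.
- l[1] player_id=2 → 1 match(es) in r → 1 row(s).
- l[2] player_id=5 → no match; dropped.
- l[3] player_id=9 → no match; dropped.
After projecting and ordering:
r.opponent | l.team | r.player_id | l.pname
QE | HP | 2 | Alice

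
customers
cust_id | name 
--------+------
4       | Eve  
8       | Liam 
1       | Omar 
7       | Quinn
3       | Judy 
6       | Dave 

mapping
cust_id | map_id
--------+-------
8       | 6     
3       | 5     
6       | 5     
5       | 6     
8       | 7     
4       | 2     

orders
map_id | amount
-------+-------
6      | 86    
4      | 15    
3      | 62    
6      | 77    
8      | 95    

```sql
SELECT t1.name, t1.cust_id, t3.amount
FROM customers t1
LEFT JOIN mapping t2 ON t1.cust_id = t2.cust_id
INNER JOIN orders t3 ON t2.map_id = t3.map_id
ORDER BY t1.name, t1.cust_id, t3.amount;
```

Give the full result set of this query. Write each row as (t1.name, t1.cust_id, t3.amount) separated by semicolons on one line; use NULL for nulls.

(Liam, 8, 77); (Liam, 8, 86)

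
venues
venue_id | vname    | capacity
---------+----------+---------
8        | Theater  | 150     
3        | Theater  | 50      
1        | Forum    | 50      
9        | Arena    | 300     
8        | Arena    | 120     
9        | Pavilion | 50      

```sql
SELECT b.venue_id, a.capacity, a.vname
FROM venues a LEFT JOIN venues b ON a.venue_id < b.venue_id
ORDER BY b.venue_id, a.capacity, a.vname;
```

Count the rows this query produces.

15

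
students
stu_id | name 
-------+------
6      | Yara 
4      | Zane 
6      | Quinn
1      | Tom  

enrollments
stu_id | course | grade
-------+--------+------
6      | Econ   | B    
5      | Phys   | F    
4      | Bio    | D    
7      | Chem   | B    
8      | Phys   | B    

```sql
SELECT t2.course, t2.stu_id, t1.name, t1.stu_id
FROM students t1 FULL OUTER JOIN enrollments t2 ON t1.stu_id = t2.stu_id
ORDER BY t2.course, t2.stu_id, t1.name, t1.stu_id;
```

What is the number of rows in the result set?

FULL OUTER JOIN keeps every row from both sides; unmatched rows get NULL for the other side's columns.
Matching on t1.stu_id = t2.stu_id.
- t1[0] stu_id=6 → 1 match(es) in t2 → 1 row(s).
- t1[1] stu_id=4 → 1 match(es) in t2 → 1 row(s).
- t1[2] stu_id=6 → 1 match(es) in t2 → 1 row(s).
- t1[3] stu_id=1 → no match; kept with NULLs on the t2 side.
- plus 3 unmatched t2 row(s), each kept with NULL t1 columns.
Total: 3 matched + 4 padded = 7 rows.

7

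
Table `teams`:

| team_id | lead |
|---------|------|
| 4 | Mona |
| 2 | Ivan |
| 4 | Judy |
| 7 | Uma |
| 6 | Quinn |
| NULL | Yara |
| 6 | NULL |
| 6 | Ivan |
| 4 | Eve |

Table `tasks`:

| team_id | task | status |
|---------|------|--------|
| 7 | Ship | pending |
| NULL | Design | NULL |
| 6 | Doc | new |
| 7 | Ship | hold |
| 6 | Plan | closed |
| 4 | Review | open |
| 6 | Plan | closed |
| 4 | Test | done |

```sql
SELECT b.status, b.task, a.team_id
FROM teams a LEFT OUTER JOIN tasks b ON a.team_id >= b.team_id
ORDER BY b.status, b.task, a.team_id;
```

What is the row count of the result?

LEFT JOIN keeps every row from `teams`; unmatched rows get NULL for `tasks`'s columns.
Matching on a.team_id >= b.team_id. A NULL in a compared column never satisfies the condition.
- team_id=4: 2 matching b row(s), so 2 row(s) emitted.
- team_id=2: no b row matches, row kept with b columns NULL.
- team_id=4: 2 matching b row(s), so 2 row(s) emitted.
- team_id=7: 7 matching b row(s), so 7 row(s) emitted.
- team_id=6: 5 matching b row(s), so 5 row(s) emitted.
- team_id=NULL: no b row matches, row kept with b columns NULL.
- team_id=6: 5 matching b row(s), so 5 row(s) emitted.
- team_id=6: 5 matching b row(s), so 5 row(s) emitted.
- team_id=4: 2 matching b row(s), so 2 row(s) emitted.
Total: 28 matched + 2 padded = 30 rows.

30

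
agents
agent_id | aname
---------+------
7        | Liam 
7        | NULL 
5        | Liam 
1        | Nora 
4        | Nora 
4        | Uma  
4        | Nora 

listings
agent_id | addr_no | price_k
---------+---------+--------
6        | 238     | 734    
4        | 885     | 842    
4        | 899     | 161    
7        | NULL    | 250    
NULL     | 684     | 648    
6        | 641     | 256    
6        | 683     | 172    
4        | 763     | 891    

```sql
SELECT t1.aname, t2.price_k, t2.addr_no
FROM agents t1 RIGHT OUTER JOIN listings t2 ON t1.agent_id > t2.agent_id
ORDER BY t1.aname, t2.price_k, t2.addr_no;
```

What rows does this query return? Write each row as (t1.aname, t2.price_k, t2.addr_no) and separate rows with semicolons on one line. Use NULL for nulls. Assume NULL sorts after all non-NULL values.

(Liam, 161, 899); (Liam, 161, 899); (Liam, 172, 683); (Liam, 256, 641); (Liam, 734, 238); (Liam, 842, 885); (Liam, 842, 885); (Liam, 891, 763); (Liam, 891, 763); (NULL, 161, 899); (NULL, 172, 683); (NULL, 250, NULL); (NULL, 256, 641); (NULL, 648, 684); (NULL, 734, 238); (NULL, 842, 885); (NULL, 891, 763)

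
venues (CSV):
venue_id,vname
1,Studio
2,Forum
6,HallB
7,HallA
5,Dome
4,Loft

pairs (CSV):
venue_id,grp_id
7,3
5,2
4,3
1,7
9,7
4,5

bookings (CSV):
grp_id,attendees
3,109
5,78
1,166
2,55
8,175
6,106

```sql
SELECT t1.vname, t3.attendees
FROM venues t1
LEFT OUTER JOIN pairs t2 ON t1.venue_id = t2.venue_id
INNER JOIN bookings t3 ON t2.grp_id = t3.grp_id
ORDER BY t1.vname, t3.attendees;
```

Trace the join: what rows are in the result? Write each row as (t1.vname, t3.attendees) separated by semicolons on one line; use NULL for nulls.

Step 1 — t1 LEFT JOIN t2 on venue_id → 7 row(s).
Then INNER JOIN `bookings t3` on grp_id: keep only rows whose t2.grp_id appears in t3.

(Dome, 55); (HallA, 109); (Loft, 78); (Loft, 109)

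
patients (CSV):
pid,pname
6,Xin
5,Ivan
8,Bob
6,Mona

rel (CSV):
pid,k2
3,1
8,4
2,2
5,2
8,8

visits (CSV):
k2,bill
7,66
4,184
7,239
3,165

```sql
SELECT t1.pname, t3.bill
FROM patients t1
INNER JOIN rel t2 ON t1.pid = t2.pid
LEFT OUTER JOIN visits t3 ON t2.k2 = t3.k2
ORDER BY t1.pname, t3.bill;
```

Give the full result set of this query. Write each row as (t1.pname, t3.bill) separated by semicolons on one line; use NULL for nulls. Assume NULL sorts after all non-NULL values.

Step 1 — t1 INNER JOIN t2 on pid → 3 row(s).
Then LEFT JOIN `visits t3` on k2: each of those 3 rows is kept; rows whose t2.k2 has no match in t3 get NULL for t3's columns.

(Bob, 184); (Bob, NULL); (Ivan, NULL)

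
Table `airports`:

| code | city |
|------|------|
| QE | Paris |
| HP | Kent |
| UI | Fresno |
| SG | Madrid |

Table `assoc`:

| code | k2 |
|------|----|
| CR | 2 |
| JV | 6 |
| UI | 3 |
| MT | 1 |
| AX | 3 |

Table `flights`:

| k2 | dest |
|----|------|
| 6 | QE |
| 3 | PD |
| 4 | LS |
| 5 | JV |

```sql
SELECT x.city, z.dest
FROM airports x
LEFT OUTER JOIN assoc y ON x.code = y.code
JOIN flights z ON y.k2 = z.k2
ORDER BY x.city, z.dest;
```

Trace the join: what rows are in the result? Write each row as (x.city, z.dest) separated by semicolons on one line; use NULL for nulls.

Joins associate left-to-right: airports LEFT JOIN assoc on code gives 4 intermediate row(s).
Then INNER JOIN `flights z` on k2: keep only rows whose y.k2 appears in z.

(Fresno, PD)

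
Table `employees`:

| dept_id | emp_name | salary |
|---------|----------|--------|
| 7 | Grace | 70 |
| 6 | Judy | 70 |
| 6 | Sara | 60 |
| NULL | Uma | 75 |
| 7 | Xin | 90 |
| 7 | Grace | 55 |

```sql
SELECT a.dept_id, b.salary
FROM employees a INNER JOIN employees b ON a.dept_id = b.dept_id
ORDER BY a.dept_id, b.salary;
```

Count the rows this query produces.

INNER JOIN keeps only pairs where the ON condition holds.
Matching on a.dept_id = b.dept_id. A NULL in a compared column never satisfies the condition.
- dept_id=7: 3 matching b row(s), so 3 row(s) emitted.
- dept_id=6: 2 matching b row(s), so 2 row(s) emitted.
- dept_id=6: 2 matching b row(s), so 2 row(s) emitted.
- dept_id=NULL: no matching b row, dropped.
- dept_id=7: 3 matching b row(s), so 3 row(s) emitted.
- dept_id=7: 3 matching b row(s), so 3 row(s) emitted.
Total: 13 rows.

13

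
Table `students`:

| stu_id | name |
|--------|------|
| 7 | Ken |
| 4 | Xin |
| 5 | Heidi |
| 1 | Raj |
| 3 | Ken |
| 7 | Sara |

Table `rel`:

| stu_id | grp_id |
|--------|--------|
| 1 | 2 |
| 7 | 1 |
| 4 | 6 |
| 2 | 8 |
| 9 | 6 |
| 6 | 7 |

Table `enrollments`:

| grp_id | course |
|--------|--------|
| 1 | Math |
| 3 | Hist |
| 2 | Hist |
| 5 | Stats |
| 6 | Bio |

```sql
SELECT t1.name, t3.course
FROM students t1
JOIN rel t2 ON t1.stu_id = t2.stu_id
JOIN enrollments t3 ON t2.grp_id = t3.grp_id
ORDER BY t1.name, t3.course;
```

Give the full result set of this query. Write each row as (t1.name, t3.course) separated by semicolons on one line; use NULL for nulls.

(Ken, Math); (Raj, Hist); (Sara, Math); (Xin, Bio)

Evaluate left to right. First `students t1 INNER JOIN rel t2` on stu_id: 4 row(s).
Then INNER JOIN `enrollments t3` on grp_id: keep only rows whose t2.grp_id appears in t3.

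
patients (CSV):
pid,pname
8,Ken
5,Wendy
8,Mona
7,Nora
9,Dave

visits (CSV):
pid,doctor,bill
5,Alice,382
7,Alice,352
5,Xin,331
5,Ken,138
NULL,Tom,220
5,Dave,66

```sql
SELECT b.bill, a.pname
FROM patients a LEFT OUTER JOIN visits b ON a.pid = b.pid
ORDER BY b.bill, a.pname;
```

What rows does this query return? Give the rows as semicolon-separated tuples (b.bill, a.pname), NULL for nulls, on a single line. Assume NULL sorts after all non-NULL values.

(66, Wendy); (138, Wendy); (331, Wendy); (352, Nora); (382, Wendy); (NULL, Dave); (NULL, Ken); (NULL, Mona)

LEFT JOIN keeps every row from `patients`; unmatched rows get NULL for `visits`'s columns.
Matching on a.pid = b.pid. A NULL in a compared column never satisfies the condition.
- a row (pid=8): no match → kept, b columns NULL.
- a row (pid=5): matches 4 b row(s) → 4 output row(s).
- a row (pid=8): no match → kept, b columns NULL.
- a row (pid=7): matches 1 b row(s) → 1 output row(s).
- a row (pid=9): no match → kept, b columns NULL.
After projecting and ordering:
b.bill | a.pname
66 | Wendy
138 | Wendy
331 | Wendy
352 | Nora
382 | Wendy
NULL | Dave
NULL | Ken
NULL | Mona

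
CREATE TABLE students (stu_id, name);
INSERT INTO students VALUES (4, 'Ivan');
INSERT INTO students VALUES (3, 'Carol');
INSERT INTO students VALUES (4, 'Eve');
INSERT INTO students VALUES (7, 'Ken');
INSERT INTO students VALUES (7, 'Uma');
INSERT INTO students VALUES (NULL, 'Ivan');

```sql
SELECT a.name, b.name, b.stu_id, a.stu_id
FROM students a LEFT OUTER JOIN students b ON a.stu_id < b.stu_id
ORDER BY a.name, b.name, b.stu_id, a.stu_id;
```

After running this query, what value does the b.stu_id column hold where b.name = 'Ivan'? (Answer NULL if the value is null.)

LEFT JOIN keeps every row from `students a`; unmatched rows get NULL for `students b`'s columns.
Matching on a.stu_id < b.stu_id. A NULL in a compared column never satisfies the condition.
- a (stu_id=4) pairs with 2 row(s) of b.
- a (stu_id=3) pairs with 4 row(s) of b.
- a (stu_id=4) pairs with 2 row(s) of b.
- a (stu_id=7) has no partner → padded with NULL.
- a (stu_id=7) has no partner → padded with NULL.
- a (stu_id=NULL) has no partner → padded with NULL.

4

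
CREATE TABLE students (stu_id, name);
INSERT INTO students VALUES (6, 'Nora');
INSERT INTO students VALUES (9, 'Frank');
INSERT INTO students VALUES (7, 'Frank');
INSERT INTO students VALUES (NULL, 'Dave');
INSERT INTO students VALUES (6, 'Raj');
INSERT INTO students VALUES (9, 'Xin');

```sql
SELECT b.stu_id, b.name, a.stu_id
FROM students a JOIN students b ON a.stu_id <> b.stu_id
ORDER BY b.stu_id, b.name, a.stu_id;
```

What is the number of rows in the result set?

INNER JOIN keeps only pairs where the ON condition holds.
Matching on a.stu_id <> b.stu_id. A NULL in a compared column never satisfies the condition.
Matched pairs: 16.
Total: 16 rows.

16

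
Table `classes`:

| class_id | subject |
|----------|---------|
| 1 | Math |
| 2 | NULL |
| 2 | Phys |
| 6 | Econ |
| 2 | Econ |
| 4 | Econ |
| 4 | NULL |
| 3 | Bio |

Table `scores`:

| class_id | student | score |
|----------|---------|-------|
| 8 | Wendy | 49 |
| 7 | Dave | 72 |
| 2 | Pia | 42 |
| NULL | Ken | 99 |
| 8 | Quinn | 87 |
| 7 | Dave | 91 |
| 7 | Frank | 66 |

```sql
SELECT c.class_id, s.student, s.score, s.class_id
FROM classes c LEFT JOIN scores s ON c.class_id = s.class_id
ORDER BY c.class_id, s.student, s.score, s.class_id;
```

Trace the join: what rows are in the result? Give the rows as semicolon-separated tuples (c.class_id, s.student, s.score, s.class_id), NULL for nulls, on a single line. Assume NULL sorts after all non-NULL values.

(1, NULL, NULL, NULL); (2, Pia, 42, 2); (2, Pia, 42, 2); (2, Pia, 42, 2); (3, NULL, NULL, NULL); (4, NULL, NULL, NULL); (4, NULL, NULL, NULL); (6, NULL, NULL, NULL)

LEFT JOIN keeps every row from `classes`; unmatched rows get NULL for `scores`'s columns.
Matching on c.class_id = s.class_id. A NULL in a compared column never satisfies the condition.
- class_id=1: no s row matches, row kept with s columns NULL.
- class_id=2: 1 matching s row(s), so 1 row(s) emitted.
- class_id=2: 1 matching s row(s), so 1 row(s) emitted.
- class_id=6: no s row matches, row kept with s columns NULL.
- class_id=2: 1 matching s row(s), so 1 row(s) emitted.
- class_id=4: no s row matches, row kept with s columns NULL.
- class_id=4: no s row matches, row kept with s columns NULL.
- class_id=3: no s row matches, row kept with s columns NULL.
After projecting and ordering:
c.class_id | s.student | s.score | s.class_id
1 | NULL | NULL | NULL
2 | Pia | 42 | 2
2 | Pia | 42 | 2
2 | Pia | 42 | 2
3 | NULL | NULL | NULL
4 | NULL | NULL | NULL
4 | NULL | NULL | NULL
6 | NULL | NULL | NULL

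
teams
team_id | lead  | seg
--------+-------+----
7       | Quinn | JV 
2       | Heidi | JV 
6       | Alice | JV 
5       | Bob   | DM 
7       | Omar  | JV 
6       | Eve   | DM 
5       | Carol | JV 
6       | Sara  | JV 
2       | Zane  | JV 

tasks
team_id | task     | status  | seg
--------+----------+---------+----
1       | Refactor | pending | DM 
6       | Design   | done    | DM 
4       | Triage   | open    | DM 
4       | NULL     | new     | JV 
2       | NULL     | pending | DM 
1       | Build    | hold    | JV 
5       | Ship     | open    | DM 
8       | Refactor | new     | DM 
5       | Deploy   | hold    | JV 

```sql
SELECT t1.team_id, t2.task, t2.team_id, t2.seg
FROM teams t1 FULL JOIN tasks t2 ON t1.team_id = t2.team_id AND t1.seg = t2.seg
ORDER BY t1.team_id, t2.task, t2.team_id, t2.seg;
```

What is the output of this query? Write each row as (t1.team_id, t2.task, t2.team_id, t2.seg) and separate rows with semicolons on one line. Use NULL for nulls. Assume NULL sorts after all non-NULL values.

FULL OUTER JOIN keeps every row from both sides; unmatched rows get NULL for the other side's columns.
Matching on t1.team_id = t2.team_id AND t1.seg = t2.seg.
Matched pairs: 3; unmatched t1 rows kept: 6; unmatched t2 rows kept: 6.

(2, NULL, NULL, NULL); (2, NULL, NULL, NULL); (5, Deploy, 5, JV); (5, Ship, 5, DM); (6, Design, 6, DM); (6, NULL, NULL, NULL); (6, NULL, NULL, NULL); (7, NULL, NULL, NULL); (7, NULL, NULL, NULL); (NULL, Build, 1, JV); (NULL, Refactor, 1, DM); (NULL, Refactor, 8, DM); (NULL, Triage, 4, DM); (NULL, NULL, 2, DM); (NULL, NULL, 4, JV)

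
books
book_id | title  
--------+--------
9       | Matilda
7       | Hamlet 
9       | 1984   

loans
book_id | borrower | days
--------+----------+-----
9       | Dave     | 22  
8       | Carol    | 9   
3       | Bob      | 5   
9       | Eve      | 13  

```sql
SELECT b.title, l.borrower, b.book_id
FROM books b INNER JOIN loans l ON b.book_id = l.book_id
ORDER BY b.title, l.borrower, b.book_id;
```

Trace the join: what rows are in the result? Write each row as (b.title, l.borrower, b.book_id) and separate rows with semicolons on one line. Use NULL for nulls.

(1984, Dave, 9); (1984, Eve, 9); (Matilda, Dave, 9); (Matilda, Eve, 9)

INNER JOIN keeps only pairs where the ON condition holds.
Matching on b.book_id = l.book_id.
- book_id=9: 2 matching l row(s), so 2 row(s) emitted.
- book_id=7: no matching l row, dropped.
- book_id=9: 2 matching l row(s), so 2 row(s) emitted.
After projecting and ordering:
b.title | l.borrower | b.book_id
1984 | Dave | 9
1984 | Eve | 9
Matilda | Dave | 9
Matilda | Eve | 9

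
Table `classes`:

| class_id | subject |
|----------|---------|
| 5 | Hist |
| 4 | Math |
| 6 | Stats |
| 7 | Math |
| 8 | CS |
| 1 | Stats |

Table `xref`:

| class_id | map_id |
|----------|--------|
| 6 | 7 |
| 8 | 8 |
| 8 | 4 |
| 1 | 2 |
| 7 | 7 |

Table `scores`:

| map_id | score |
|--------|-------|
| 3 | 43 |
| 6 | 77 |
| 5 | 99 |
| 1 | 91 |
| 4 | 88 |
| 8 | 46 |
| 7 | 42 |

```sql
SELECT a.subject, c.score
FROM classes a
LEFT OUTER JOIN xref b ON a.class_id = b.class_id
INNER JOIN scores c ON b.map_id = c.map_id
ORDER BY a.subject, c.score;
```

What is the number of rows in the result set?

4

Evaluate left to right. First `classes a LEFT JOIN xref b` on class_id: 7 row(s).
Then INNER JOIN `scores c` on map_id: keep only rows whose b.map_id appears in c.
Result: 4 row(s).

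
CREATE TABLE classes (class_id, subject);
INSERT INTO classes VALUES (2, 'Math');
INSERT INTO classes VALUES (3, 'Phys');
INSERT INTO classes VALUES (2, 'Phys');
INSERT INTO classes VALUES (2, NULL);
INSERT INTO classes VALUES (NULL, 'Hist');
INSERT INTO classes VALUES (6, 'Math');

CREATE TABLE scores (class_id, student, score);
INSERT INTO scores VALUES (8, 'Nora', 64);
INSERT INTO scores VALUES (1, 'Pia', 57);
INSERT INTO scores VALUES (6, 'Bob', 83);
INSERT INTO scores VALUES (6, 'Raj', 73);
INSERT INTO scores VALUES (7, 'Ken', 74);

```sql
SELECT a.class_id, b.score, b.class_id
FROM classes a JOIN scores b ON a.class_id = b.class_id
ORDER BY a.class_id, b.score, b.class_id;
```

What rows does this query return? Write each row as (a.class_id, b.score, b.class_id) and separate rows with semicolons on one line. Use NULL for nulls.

(6, 73, 6); (6, 83, 6)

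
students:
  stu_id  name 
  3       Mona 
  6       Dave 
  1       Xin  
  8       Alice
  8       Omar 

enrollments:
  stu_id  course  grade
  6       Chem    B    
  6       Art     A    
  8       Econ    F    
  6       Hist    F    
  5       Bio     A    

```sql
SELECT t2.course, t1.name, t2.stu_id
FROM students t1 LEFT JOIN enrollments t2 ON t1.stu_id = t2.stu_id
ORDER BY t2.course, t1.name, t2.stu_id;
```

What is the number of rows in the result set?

7

LEFT JOIN keeps every row from `students`; unmatched rows get NULL for `enrollments`'s columns.
Matching on t1.stu_id = t2.stu_id.
Matched pairs: 5; unmatched t1 rows kept: 2.
Total: 5 matched + 2 padded = 7 rows.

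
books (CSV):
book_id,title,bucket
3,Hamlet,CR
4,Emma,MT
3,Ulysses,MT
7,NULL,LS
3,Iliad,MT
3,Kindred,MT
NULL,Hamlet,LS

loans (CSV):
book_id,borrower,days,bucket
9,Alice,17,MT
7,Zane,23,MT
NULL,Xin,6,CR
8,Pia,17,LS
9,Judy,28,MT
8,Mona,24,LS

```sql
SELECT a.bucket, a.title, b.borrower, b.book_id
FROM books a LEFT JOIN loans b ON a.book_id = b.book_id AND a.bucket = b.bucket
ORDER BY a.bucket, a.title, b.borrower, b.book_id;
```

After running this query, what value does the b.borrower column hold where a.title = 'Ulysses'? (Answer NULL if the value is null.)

NULL

LEFT JOIN keeps every row from `books`; unmatched rows get NULL for `loans`'s columns.
Matching on a.book_id = b.book_id AND a.bucket = b.bucket. A NULL in a compared column never satisfies the condition.
Matched pairs: 0; unmatched a rows kept: 7.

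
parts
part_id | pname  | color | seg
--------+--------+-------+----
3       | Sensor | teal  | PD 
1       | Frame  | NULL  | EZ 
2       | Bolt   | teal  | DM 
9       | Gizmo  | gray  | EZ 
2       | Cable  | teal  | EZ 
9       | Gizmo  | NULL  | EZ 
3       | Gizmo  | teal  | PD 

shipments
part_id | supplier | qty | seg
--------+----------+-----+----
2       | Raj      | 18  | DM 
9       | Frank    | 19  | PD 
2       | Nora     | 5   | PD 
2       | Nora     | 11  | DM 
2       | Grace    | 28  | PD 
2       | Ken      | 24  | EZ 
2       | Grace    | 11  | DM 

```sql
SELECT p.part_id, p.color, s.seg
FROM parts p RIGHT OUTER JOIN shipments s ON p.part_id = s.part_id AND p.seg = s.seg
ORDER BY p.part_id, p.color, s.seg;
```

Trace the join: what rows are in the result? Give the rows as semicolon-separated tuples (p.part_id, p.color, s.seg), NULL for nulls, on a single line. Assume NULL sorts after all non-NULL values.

RIGHT JOIN keeps every row from `shipments`; unmatched rows get NULL for `parts`'s columns.
Matching on p.part_id = s.part_id AND p.seg = s.seg.
- p[0] part_id=3, seg=PD → no match.
- p[1] part_id=1, seg=EZ → no match.
- p[2] part_id=2, seg=DM → 3 match(es) in s → 3 row(s).
- p[3] part_id=9, seg=EZ → no match.
- p[4] part_id=2, seg=EZ → 1 match(es) in s → 1 row(s).
- p[5] part_id=9, seg=EZ → no match.
- p[6] part_id=3, seg=PD → no match.
- 3 row(s) from s found no p partner → padded with NULL.
After projecting and ordering:
p.part_id | p.color | s.seg
2 | teal | DM
2 | teal | DM
2 | teal | DM
2 | teal | EZ
NULL | NULL | PD
NULL | NULL | PD
NULL | NULL | PD

(2, teal, DM); (2, teal, DM); (2, teal, DM); (2, teal, EZ); (NULL, NULL, PD); (NULL, NULL, PD); (NULL, NULL, PD)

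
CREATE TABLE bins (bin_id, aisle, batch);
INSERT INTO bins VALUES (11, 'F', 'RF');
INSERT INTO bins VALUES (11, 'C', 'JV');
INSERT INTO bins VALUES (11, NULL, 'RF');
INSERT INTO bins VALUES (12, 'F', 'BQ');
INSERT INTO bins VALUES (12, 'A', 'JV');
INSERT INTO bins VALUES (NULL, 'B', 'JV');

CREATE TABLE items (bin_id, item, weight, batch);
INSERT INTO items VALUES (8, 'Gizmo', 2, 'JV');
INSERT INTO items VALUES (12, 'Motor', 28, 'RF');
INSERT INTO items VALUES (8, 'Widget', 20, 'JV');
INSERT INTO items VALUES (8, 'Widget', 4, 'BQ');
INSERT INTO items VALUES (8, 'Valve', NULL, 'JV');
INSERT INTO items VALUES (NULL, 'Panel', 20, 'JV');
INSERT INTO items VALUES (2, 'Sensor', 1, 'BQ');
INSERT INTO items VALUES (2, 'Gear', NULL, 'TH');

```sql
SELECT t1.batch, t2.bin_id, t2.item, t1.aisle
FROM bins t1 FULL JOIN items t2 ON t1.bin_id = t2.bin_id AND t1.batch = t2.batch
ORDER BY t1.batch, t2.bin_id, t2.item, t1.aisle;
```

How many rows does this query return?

FULL OUTER JOIN keeps every row from both sides; unmatched rows get NULL for the other side's columns.
Matching on t1.bin_id = t2.bin_id AND t1.batch = t2.batch. A NULL in a compared column never satisfies the condition.
- t1 row (bin_id=11, batch=RF): no match → kept, t2 columns NULL.
- t1 row (bin_id=11, batch=JV): no match → kept, t2 columns NULL.
- t1 row (bin_id=11, batch=RF): no match → kept, t2 columns NULL.
- t1 row (bin_id=12, batch=BQ): no match → kept, t2 columns NULL.
- t1 row (bin_id=12, batch=JV): no match → kept, t2 columns NULL.
- t1 row (bin_id=NULL, batch=JV): no match → kept, t2 columns NULL.
- 8 t2 row(s) had no t1 match → kept, t1 columns NULL.
Total: 0 matched + 14 padded = 14 rows.

14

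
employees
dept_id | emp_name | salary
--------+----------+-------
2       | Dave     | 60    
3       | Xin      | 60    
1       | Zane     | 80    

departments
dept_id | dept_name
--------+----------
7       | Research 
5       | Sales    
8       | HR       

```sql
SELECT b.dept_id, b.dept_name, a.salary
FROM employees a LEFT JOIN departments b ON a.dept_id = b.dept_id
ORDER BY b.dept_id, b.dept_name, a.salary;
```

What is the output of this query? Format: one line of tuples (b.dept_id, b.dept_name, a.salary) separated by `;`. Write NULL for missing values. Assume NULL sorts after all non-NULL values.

LEFT JOIN keeps every row from `employees`; unmatched rows get NULL for `departments`'s columns.
Matching on a.dept_id = b.dept_id.
- a row (dept_id=2): no match → kept, b columns NULL.
- a row (dept_id=3): no match → kept, b columns NULL.
- a row (dept_id=1): no match → kept, b columns NULL.
After projecting and ordering:
b.dept_id | b.dept_name | a.salary
NULL | NULL | 60
NULL | NULL | 60
NULL | NULL | 80

(NULL, NULL, 60); (NULL, NULL, 60); (NULL, NULL, 80)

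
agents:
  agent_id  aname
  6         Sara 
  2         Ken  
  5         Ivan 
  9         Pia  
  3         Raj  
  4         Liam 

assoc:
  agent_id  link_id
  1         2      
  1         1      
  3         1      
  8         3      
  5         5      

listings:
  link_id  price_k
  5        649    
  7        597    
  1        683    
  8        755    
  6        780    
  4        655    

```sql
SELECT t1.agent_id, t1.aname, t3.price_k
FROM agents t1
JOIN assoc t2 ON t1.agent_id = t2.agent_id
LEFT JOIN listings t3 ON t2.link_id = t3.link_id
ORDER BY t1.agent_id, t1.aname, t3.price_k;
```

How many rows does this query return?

Evaluate left to right. First `agents t1 INNER JOIN assoc t2` on agent_id: 2 row(s).
Then LEFT JOIN `listings t3` on link_id: each of those 2 rows is kept; rows whose t2.link_id has no match in t3 get NULL for t3's columns.
Result: 2 row(s).

2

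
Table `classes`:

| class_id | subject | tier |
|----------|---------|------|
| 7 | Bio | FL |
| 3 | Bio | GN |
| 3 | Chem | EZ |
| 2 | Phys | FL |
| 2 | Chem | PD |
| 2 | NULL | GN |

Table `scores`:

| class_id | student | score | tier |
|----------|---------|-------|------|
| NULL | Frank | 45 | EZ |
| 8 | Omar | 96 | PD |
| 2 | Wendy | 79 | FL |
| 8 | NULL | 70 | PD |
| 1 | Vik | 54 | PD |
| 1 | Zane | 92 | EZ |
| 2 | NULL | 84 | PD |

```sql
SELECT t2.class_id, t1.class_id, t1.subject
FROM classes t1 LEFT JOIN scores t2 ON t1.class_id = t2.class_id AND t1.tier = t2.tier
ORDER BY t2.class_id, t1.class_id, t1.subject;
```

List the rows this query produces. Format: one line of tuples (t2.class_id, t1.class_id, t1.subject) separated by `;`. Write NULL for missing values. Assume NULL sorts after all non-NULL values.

LEFT JOIN keeps every row from `classes`; unmatched rows get NULL for `scores`'s columns.
Matching on t1.class_id = t2.class_id AND t1.tier = t2.tier. A NULL in a compared column never satisfies the condition.
Matched pairs: 2; unmatched t1 rows kept: 4.

(2, 2, Chem); (2, 2, Phys); (NULL, 2, NULL); (NULL, 3, Bio); (NULL, 3, Chem); (NULL, 7, Bio)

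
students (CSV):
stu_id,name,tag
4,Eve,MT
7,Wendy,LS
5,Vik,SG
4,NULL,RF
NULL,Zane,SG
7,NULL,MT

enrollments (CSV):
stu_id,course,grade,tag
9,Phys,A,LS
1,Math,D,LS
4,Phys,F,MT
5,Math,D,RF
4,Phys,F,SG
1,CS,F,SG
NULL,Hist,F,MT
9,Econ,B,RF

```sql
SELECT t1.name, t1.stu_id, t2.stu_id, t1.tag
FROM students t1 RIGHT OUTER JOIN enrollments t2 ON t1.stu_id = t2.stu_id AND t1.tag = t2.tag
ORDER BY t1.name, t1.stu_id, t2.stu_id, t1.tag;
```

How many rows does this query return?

RIGHT JOIN keeps every row from `enrollments`; unmatched rows get NULL for `students`'s columns.
Matching on t1.stu_id = t2.stu_id AND t1.tag = t2.tag. A NULL in a compared column never satisfies the condition.
- t1 row (stu_id=4, tag=MT): matches 1 t2 row(s) → 1 output row(s).
- t1 row (stu_id=7, tag=LS): no match.
- t1 row (stu_id=5, tag=SG): no match.
- t1 row (stu_id=4, tag=RF): no match.
- t1 row (stu_id=NULL, tag=SG): no match.
- t1 row (stu_id=7, tag=MT): no match.
- 7 row(s) from t2 found no t1 partner → padded with NULL.
Total: 1 matched + 7 padded = 8 rows.

8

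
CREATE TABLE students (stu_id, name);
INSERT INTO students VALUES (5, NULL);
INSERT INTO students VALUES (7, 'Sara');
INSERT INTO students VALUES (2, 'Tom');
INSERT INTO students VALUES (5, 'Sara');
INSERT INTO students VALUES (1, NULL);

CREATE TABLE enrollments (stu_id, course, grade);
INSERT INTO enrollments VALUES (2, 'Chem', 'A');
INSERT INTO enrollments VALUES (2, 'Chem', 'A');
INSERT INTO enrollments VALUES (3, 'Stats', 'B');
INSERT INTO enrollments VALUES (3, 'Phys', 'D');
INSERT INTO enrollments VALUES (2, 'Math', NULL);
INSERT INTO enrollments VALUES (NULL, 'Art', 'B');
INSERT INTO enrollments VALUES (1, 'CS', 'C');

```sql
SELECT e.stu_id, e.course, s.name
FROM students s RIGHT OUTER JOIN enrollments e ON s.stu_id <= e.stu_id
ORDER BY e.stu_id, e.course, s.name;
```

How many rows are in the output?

RIGHT JOIN keeps every row from `enrollments`; unmatched rows get NULL for `students`'s columns.
Matching on s.stu_id <= e.stu_id. A NULL in a compared column never satisfies the condition.
- s row (stu_id=5): no match.
- s row (stu_id=7): no match.
- s row (stu_id=2): matches 5 e row(s) → 5 output row(s).
- s row (stu_id=5): no match.
- s row (stu_id=1): matches 6 e row(s) → 6 output row(s).
- 1 row(s) from e found no s partner → padded with NULL.
Total: 11 matched + 1 padded = 12 rows.

12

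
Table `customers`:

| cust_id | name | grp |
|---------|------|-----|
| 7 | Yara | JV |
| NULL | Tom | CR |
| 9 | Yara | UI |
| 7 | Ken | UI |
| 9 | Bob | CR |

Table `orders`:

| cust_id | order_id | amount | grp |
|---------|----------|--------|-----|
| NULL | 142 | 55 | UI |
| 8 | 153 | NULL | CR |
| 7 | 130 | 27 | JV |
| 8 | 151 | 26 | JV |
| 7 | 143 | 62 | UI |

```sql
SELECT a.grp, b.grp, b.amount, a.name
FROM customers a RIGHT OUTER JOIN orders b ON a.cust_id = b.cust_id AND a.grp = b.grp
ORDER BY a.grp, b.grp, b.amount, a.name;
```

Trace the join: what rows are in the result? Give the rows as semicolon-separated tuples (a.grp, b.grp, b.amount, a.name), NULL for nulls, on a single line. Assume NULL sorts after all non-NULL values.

RIGHT JOIN keeps every row from `orders`; unmatched rows get NULL for `customers`'s columns.
Matching on a.cust_id = b.cust_id AND a.grp = b.grp. A NULL in a compared column never satisfies the condition.
Matched pairs: 2; unmatched b rows kept: 3.

(JV, JV, 27, Yara); (UI, UI, 62, Ken); (NULL, CR, NULL, NULL); (NULL, JV, 26, NULL); (NULL, UI, 55, NULL)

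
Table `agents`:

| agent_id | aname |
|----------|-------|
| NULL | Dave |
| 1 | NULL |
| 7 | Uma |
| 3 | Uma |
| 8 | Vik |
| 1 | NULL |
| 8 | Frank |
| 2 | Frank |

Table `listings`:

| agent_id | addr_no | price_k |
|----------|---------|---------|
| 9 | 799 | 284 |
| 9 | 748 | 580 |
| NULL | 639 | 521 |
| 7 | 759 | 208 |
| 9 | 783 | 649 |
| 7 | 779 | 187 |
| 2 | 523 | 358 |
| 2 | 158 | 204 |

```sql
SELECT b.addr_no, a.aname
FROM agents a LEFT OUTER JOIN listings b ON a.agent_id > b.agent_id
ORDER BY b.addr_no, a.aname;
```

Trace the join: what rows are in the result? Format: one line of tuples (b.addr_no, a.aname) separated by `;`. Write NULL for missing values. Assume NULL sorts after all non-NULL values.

LEFT JOIN keeps every row from `agents`; unmatched rows get NULL for `listings`'s columns.
Matching on a.agent_id > b.agent_id. A NULL in a compared column never satisfies the condition.
- a row (agent_id=NULL): no match → kept, b columns NULL.
- a row (agent_id=1): no match → kept, b columns NULL.
- a row (agent_id=7): matches 2 b row(s) → 2 output row(s).
- a row (agent_id=3): matches 2 b row(s) → 2 output row(s).
- a row (agent_id=8): matches 4 b row(s) → 4 output row(s).
- a row (agent_id=1): no match → kept, b columns NULL.
- a row (agent_id=8): matches 4 b row(s) → 4 output row(s).
- a row (agent_id=2): no match → kept, b columns NULL.

(158, Frank); (158, Uma); (158, Uma); (158, Vik); (523, Frank); (523, Uma); (523, Uma); (523, Vik); (759, Frank); (759, Vik); (779, Frank); (779, Vik); (NULL, Dave); (NULL, Frank); (NULL, NULL); (NULL, NULL)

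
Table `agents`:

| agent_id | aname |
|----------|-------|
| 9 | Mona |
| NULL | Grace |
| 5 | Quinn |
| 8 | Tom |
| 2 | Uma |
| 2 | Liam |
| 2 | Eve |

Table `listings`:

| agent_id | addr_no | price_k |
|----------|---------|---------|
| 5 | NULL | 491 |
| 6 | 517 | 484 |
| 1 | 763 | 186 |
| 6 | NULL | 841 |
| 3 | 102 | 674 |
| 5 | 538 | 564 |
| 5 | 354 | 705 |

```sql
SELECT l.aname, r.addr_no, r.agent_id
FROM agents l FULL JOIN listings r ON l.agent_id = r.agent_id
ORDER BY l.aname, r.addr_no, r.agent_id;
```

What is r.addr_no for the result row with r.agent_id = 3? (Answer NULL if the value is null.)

102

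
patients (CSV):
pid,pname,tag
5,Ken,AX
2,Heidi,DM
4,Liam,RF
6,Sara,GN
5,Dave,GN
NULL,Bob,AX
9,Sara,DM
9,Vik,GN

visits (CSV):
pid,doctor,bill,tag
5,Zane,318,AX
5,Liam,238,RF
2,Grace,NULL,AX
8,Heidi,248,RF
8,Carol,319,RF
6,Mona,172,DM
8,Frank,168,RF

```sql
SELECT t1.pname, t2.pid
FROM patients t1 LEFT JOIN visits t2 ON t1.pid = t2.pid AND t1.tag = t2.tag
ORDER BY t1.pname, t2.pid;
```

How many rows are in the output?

LEFT JOIN keeps every row from `patients`; unmatched rows get NULL for `visits`'s columns.
Matching on t1.pid = t2.pid AND t1.tag = t2.tag. A NULL in a compared column never satisfies the condition.
- pid=5, tag=AX: 1 matching t2 row(s), so 1 row(s) emitted.
- pid=2, tag=DM: no t2 row matches, row kept with t2 columns NULL.
- pid=4, tag=RF: no t2 row matches, row kept with t2 columns NULL.
- pid=6, tag=GN: no t2 row matches, row kept with t2 columns NULL.
- pid=5, tag=GN: no t2 row matches, row kept with t2 columns NULL.
- pid=NULL, tag=AX: no t2 row matches, row kept with t2 columns NULL.
- pid=9, tag=DM: no t2 row matches, row kept with t2 columns NULL.
- pid=9, tag=GN: no t2 row matches, row kept with t2 columns NULL.
Total: 1 matched + 7 padded = 8 rows.

8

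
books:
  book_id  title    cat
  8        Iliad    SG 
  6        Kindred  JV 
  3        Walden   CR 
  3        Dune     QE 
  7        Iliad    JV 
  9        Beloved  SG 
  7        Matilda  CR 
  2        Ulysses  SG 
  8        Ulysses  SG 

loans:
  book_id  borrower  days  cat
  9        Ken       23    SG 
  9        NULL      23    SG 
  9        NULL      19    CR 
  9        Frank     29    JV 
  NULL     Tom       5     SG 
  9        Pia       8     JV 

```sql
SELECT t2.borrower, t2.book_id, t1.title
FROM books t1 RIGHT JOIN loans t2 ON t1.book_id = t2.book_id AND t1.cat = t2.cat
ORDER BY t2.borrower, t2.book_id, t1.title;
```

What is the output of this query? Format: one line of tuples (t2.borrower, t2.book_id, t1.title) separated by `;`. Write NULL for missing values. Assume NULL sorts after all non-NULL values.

RIGHT JOIN keeps every row from `loans`; unmatched rows get NULL for `books`'s columns.
Matching on t1.book_id = t2.book_id AND t1.cat = t2.cat. A NULL in a compared column never satisfies the condition.
- t1 (book_id=8, cat=SG) has no partner in t2.
- t1 (book_id=6, cat=JV) has no partner in t2.
- t1 (book_id=3, cat=CR) has no partner in t2.
- t1 (book_id=3, cat=QE) has no partner in t2.
- t1 (book_id=7, cat=JV) has no partner in t2.
- t1 (book_id=9, cat=SG) pairs with 2 row(s) of t2.
- t1 (book_id=7, cat=CR) has no partner in t2.
- t1 (book_id=2, cat=SG) has no partner in t2.
- t1 (book_id=8, cat=SG) has no partner in t2.
- 4 row(s) from t2 found no t1 partner → padded with NULL.
After projecting and ordering:
t2.borrower | t2.book_id | t1.title
Frank | 9 | NULL
Ken | 9 | Beloved
Pia | 9 | NULL
Tom | NULL | NULL
NULL | 9 | Beloved
NULL | 9 | NULL

(Frank, 9, NULL); (Ken, 9, Beloved); (Pia, 9, NULL); (Tom, NULL, NULL); (NULL, 9, Beloved); (NULL, 9, NULL)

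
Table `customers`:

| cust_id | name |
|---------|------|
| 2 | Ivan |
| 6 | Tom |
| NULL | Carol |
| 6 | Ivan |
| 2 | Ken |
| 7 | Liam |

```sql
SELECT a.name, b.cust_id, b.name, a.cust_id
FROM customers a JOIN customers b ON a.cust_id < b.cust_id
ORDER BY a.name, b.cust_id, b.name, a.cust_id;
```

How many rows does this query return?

8

INNER JOIN keeps only pairs where the ON condition holds.
Matching on a.cust_id < b.cust_id. A NULL in a compared column never satisfies the condition.
Matched pairs: 8.
Total: 8 rows.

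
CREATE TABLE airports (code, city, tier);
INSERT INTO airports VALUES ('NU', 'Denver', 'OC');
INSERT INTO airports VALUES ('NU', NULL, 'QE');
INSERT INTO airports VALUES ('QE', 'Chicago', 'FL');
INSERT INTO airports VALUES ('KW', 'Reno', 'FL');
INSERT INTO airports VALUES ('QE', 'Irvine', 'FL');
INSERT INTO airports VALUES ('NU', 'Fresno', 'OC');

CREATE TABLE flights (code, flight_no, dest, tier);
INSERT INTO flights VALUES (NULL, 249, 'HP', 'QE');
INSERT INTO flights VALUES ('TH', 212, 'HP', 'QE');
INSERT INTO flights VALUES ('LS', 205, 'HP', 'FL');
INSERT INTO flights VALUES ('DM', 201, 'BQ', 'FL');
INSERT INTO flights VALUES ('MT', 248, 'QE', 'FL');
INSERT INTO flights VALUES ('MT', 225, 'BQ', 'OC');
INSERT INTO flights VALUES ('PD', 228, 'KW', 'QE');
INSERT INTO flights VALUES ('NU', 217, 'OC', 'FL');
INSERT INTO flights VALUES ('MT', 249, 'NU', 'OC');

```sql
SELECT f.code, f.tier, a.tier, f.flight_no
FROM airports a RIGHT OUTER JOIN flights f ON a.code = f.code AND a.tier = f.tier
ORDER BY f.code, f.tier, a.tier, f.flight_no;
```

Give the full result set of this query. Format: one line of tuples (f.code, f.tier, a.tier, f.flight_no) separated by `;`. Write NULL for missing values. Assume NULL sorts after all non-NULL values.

RIGHT JOIN keeps every row from `flights`; unmatched rows get NULL for `airports`'s columns.
Matching on a.code = f.code AND a.tier = f.tier. A NULL in a compared column never satisfies the condition.
Matched pairs: 0; unmatched f rows kept: 9.

(DM, FL, NULL, 201); (LS, FL, NULL, 205); (MT, FL, NULL, 248); (MT, OC, NULL, 225); (MT, OC, NULL, 249); (NU, FL, NULL, 217); (PD, QE, NULL, 228); (TH, QE, NULL, 212); (NULL, QE, NULL, 249)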